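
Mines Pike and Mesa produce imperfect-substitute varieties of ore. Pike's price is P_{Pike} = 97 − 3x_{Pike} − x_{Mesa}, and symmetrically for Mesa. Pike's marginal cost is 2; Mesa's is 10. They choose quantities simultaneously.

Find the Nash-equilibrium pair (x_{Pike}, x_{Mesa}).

13.8, 12.2

Mine Pike's profit: π = x_{Pike}(97 − 3x_{Pike} − x_{Mesa}) − 2x_{Pike}.
∂π/∂x_{Pike} = 95 − 6x_{Pike} − x_{Mesa} = 0 ⇒ x_{Pike} = 95/6 − (1/6)x_{Mesa}.
Similarly x_{Mesa} = 14.5 − (1/6)x_{Pike}.
Plugging x_{Mesa} into Pike's best response: x_{Pike} = 95/6 − (1/6)(14.5 − (1/6)x_{Pike}) ⇒ (35/36)x_{Pike} = 161/12, so x_{Pike} = 13.8.
Then x_{Mesa} = 14.5 − (1/6)·13.8 = 12.2.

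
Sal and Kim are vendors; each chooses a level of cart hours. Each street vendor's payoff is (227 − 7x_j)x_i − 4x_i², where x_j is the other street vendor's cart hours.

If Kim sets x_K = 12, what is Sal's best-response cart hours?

Sal's payoff is (227 − 7x_K)x_S − 4x_S².
∂π/∂x_S = 227 − 7x_K − 8x_S = 0, so x_S = 28.375 − 0.875x_K.
At x_K = 12: x_S = 28.375 − 0.875·12 = 17.875.

17.875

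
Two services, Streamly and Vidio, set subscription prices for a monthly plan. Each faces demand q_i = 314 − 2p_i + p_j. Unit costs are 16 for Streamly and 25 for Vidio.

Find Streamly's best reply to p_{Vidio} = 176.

Streamly's profit: π = (p_{Streamly} − 16)(314 − 2p_{Streamly} + p_{Vidio}).
∂π/∂p_{Streamly} = 346 − 4p_{Streamly} + p_{Vidio} = 0 ⇒ p_{Streamly} = 86.5 + 0.25p_{Vidio}.
At p_{Vidio} = 176: p_{Streamly} = 86.5 + 0.25·176 = 130.5.

130.5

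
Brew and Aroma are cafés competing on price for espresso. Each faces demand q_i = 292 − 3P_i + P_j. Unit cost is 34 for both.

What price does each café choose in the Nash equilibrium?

78.8

Brew's profit: π = (P_{Brew} − 34)(292 − 3P_{Brew} + P_{Aroma}).
∂π/∂P_{Brew} = 394 − 6P_{Brew} + P_{Aroma} = 0 ⇒ P_{Brew} = 197/3 + (1/6)P_{Aroma}.
By symmetry P_{Aroma} = P_{Brew}; substituting into the reaction function, (5/6)P_{Brew} = 197/3 and P_{Brew} = 78.8.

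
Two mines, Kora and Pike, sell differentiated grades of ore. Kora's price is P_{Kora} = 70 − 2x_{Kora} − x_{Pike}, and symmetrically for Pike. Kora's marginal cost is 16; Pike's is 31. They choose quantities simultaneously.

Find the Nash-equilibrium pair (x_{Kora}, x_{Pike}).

11.8, 6.8

Mine Kora's profit: π = x_{Kora}(70 − 2x_{Kora} − x_{Pike}) − 16x_{Kora}.
∂π/∂x_{Kora} = 54 − 4x_{Kora} − x_{Pike} = 0 ⇒ x_{Kora} = 13.5 − 0.25x_{Pike}.
Similarly x_{Pike} = 9.75 − 0.25x_{Kora}.
Plugging x_{Pike} into Kora's best response: x_{Kora} = 13.5 − 0.25(9.75 − 0.25x_{Kora}) ⇒ 0.9375x_{Kora} = 11.0625, so x_{Kora} = 11.8.
Then x_{Pike} = 9.75 − 0.25·11.8 = 6.8.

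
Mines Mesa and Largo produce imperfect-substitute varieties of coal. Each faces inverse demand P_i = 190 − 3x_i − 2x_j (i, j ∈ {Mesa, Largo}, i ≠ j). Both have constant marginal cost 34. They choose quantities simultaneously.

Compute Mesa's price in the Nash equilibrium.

92.5

Mine Mesa's profit: π = x_{Mesa}(190 − 3x_{Mesa} − 2x_{Largo}) − 34x_{Mesa}.
∂π/∂x_{Mesa} = 156 − 6x_{Mesa} − 2x_{Largo} = 0 ⇒ x_{Mesa} = 26 − (1/3)x_{Largo}.
Setting x_{Mesa} = x_{Largo} in the reaction function: x_{Mesa} = 26 − (1/3)x_{Mesa}, so x_{Mesa} = 26 / (4/3) = 19.5.
P_{Mesa} = 190 − 3·19.5 − 2·19.5 = 92.5.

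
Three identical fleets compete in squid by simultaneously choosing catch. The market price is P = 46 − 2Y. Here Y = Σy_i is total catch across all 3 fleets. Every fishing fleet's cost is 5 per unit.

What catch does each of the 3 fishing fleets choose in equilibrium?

A representative fishing fleet's profit is π_i = y_i(46 − 2Y) − 5y_i, with Y = y_i + Σ_{j≠i} y_j.
First-order condition: 41 − 4y_i − 2Σ_{j≠i} y_j = 0.
With identical fishing fleets, set every y_j = y: then 41 − 4y − 4y = 0, i.e. y = 41/8 = 5.125.

5.125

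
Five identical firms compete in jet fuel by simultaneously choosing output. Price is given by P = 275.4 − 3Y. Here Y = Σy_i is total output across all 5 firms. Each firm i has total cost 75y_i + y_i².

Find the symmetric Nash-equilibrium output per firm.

10.02

A representative firm's profit is π_i = y_i(275.4 − 3Y) − 75y_i − y_i², with Y = y_i + Σ_{j≠i} y_j.
First-order condition: 200.4 − 8y_i − 3Σ_{j≠i} y_j = 0.
Imposing symmetry (y_j = y for all j) turns Σ_{j≠i} y_j into 4y, so 200.4 = 20y and y = 10.02.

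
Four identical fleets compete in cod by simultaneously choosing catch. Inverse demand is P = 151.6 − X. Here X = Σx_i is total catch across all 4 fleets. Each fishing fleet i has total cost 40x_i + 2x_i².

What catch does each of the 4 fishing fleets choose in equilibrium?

A representative fishing fleet's profit is π_i = x_i(151.6 − X) − 40x_i − 2x_i², with X = x_i + Σ_{j≠i} x_j.
First-order condition: 111.6 − 6x_i − Σ_{j≠i} x_j = 0.
With identical fishing fleets, set every x_j = x: then 111.6 − 6x − 3x = 0, i.e. x = 111.6/9 = 12.4.

12.4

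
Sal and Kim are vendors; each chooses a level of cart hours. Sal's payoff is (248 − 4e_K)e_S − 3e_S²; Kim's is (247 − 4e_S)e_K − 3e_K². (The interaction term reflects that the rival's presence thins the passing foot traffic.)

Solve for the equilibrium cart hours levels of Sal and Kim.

Expanding Sal's payoff: 248e_S − 4e_Ke_S − 3e_S².
∂π/∂e_S = 248 − 4e_K − 6e_S = 0, so e_S = 124/3 − (2/3)e_K.
Likewise for Kim: e_K = 247/6 − (2/3)e_S.
Plugging e_K into Sal's best response: e_S = 124/3 − (2/3)(247/6 − (2/3)e_S) ⇒ (5/9)e_S = 125/9, so e_S = 25.
Then e_K = 247/6 − (2/3)·25 = 24.5.

25, 24.5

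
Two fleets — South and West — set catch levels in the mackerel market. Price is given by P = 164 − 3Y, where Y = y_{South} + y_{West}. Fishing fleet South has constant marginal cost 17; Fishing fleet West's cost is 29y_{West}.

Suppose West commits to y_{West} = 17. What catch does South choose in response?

16

Fishing fleet South's profit: π = y_{South}(164 − 3(y_{South} + y_{West})) − 17y_{South}.
∂π/∂y_{South} = 147 − 6y_{South} − 3y_{West} = 0, so y_{South} = 24.5 − 0.5y_{West}.
At y_{West} = 17: y_{South} = 24.5 − 0.5·17 = 16.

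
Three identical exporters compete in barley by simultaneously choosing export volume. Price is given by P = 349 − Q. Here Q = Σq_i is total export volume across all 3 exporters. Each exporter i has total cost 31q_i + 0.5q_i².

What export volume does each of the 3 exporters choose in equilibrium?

63.6

A representative exporter's profit is π_i = q_i(349 − Q) − 31q_i − 0.5q_i², with Q = q_i + Σ_{j≠i} q_j.
First-order condition: 318 − 3q_i − Σ_{j≠i} q_j = 0.
Imposing symmetry (q_j = q for all j) turns Σ_{j≠i} q_j into 2q, so 318 = 5q and q = 63.6.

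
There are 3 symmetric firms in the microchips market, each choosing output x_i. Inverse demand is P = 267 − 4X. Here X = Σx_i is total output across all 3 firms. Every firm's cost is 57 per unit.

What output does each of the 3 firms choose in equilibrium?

A representative firm's profit is π_i = x_i(267 − 4X) − 57x_i, with X = x_i + Σ_{j≠i} x_j.
First-order condition: 210 − 8x_i − 4Σ_{j≠i} x_j = 0.
Imposing symmetry (x_j = x for all j) turns Σ_{j≠i} x_j into 2x, so 210 = 16x and x = 13.125.

13.125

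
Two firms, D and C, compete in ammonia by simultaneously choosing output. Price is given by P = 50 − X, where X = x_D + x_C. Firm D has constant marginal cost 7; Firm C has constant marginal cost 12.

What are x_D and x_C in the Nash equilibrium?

16, 11

Firm D's profit: π = x_D(50 − (x_D + x_C)) − 7x_D.
∂π/∂x_D = 43 − 2x_D − x_C = 0, so x_D = 21.5 − 0.5x_C.
By the same steps for C: x_C = 19 − 0.5x_D.
Solving the two reaction functions simultaneously: (1 − (−0.5)(−0.5))x_D = 21.5 − 0.5·19, so 0.75x_D = 12 and x_D = 16.
Then x_C = 19 − 0.5·16 = 11.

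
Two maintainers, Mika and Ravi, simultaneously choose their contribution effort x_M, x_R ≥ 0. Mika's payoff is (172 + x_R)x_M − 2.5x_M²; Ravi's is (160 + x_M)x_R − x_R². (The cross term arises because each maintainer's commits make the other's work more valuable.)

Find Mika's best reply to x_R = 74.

49.2

Expanding Mika's payoff: 172x_M + x_Rx_M − 2.5x_M².
∂π/∂x_M = 172 + x_R − 5x_M = 0, so x_M = 34.4 + 0.2x_R.
At x_R = 74: x_M = 34.4 + 0.2·74 = 49.2.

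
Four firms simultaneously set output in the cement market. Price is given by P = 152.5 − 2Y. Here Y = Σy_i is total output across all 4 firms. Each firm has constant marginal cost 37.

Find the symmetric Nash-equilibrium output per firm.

A representative firm's profit is π_i = y_i(152.5 − 2Y) − 37y_i, with Y = y_i + Σ_{j≠i} y_j.
First-order condition: 115.5 − 4y_i − 2Σ_{j≠i} y_j = 0.
With identical firms, set every y_j = y: then 115.5 − 4y − 6y = 0, i.e. y = 115.5/10 = 11.55.

11.55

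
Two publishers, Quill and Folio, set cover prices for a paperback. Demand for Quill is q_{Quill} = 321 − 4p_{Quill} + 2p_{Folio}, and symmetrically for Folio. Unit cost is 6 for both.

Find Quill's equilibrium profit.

Quill's profit: π = (p_{Quill} − 6)(321 − 4p_{Quill} + 2p_{Folio}).
∂π/∂p_{Quill} = 345 − 8p_{Quill} + 2p_{Folio} = 0 ⇒ p_{Quill} = 43.125 + 0.25p_{Folio}.
Setting p_{Quill} = p_{Folio} in the reaction function: p_{Quill} = 43.125 + 0.25p_{Quill}, so p_{Quill} = 43.125 / 0.75 = 57.5.
q_{Quill} = 321 − 4·57.5 + 2·57.5 = 206.
Profit = (57.5 − 6)·206 = 10609.

10609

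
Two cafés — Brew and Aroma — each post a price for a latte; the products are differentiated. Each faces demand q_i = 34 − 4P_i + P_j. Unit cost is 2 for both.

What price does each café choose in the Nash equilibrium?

Brew's profit: π = (P_{Brew} − 2)(34 − 4P_{Brew} + P_{Aroma}).
∂π/∂P_{Brew} = 42 − 8P_{Brew} + P_{Aroma} = 0 ⇒ P_{Brew} = 5.25 + 0.125P_{Aroma}.
By symmetry P_{Aroma} = P_{Brew}; substituting into the reaction function, 0.875P_{Brew} = 5.25 and P_{Brew} = 6.

6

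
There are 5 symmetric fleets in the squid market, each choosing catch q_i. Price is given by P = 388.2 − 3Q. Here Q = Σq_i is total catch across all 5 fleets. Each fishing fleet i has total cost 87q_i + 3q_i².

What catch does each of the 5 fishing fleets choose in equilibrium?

12.55

A representative fishing fleet's profit is π_i = q_i(388.2 − 3Q) − 87q_i − 3q_i², with Q = q_i + Σ_{j≠i} q_j.
First-order condition: 301.2 − 12q_i − 3Σ_{j≠i} q_j = 0.
With identical fishing fleets, set every q_j = q: then 301.2 − 12q − 12q = 0, i.e. q = 301.2/24 = 12.55.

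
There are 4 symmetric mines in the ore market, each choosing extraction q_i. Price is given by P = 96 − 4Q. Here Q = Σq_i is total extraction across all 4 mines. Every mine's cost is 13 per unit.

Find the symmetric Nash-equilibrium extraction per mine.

4.15

A representative mine's profit is π_i = q_i(96 − 4Q) − 13q_i, with Q = q_i + Σ_{j≠i} q_j.
First-order condition: 83 − 8q_i − 4Σ_{j≠i} q_j = 0.
Imposing symmetry (q_j = q for all j) turns Σ_{j≠i} q_j into 3q, so 83 = 20q and q = 4.15.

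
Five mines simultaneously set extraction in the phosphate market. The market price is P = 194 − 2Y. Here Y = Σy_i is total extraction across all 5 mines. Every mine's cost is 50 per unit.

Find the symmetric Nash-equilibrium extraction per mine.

A representative mine's profit is π_i = y_i(194 − 2Y) − 50y_i, with Y = y_i + Σ_{j≠i} y_j.
First-order condition: 144 − 4y_i − 2Σ_{j≠i} y_j = 0.
With identical mines, set every y_j = y: then 144 − 4y − 8y = 0, i.e. y = 144/12 = 12.

12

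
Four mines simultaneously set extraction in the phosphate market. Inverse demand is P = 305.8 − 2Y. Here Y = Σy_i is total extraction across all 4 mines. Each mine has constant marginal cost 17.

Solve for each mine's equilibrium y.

A representative mine's profit is π_i = y_i(305.8 − 2Y) − 17y_i, with Y = y_i + Σ_{j≠i} y_j.
First-order condition: 288.8 − 4y_i − 2Σ_{j≠i} y_j = 0.
Imposing symmetry (y_j = y for all j) turns Σ_{j≠i} y_j into 3y, so 288.8 = 10y and y = 28.88.

28.88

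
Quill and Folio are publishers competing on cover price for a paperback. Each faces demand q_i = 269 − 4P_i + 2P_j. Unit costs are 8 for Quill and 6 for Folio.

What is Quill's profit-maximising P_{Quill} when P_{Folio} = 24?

43.625

Quill's profit: π = (P_{Quill} − 8)(269 − 4P_{Quill} + 2P_{Folio}).
∂π/∂P_{Quill} = 301 − 8P_{Quill} + 2P_{Folio} = 0 ⇒ P_{Quill} = 37.625 + 0.25P_{Folio}.
At P_{Folio} = 24: P_{Quill} = 37.625 + 0.25·24 = 43.625.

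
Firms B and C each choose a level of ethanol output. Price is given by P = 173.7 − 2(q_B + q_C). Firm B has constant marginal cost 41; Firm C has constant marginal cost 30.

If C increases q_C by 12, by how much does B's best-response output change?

Firm B's profit: π = q_B(173.7 − 2(q_B + q_C)) − 41q_B.
∂π/∂q_B = 132.7 − 4q_B − 2q_C = 0, so q_B = 33.175 − 0.5q_C.
The reaction-function slope is −0.5, so a 12-unit rise in q_C moves q_B by −0.5 × 12 = −6. B's best response falls — the actions are strategic substitutes.

-6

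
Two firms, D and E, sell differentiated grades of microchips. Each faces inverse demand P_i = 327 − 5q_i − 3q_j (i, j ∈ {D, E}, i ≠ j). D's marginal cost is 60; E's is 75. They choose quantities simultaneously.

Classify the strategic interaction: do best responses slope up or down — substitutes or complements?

Firm D's profit: π = q_D(327 − 5q_D − 3q_E) − 60q_D.
∂π/∂q_D = 267 − 10q_D − 3q_E = 0 ⇒ q_D = 26.7 − 0.3q_E.
The best-response slope dq_D/dq_E = −0.3 < 0: the reaction function is downward-sloping, so the choices are strategic substitutes.

strategic substitutes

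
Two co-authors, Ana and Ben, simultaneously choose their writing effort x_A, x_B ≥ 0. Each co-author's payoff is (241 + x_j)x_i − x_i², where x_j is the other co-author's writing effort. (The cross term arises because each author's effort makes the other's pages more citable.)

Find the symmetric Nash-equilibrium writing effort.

241

Ana's payoff is (241 + x_B)x_A − x_A².
∂π/∂x_A = 241 + x_B − 2x_A = 0, so x_A = 120.5 + 0.5x_B.
The game is symmetric, so in equilibrium x_B = x_A: the reaction function gives 0.5x_A = 120.5, hence x_A = 241.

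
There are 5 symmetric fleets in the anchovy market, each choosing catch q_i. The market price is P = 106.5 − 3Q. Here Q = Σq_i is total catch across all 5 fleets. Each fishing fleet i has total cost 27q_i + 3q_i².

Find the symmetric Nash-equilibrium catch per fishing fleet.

3.3125

A representative fishing fleet's profit is π_i = q_i(106.5 − 3Q) − 27q_i − 3q_i², with Q = q_i + Σ_{j≠i} q_j.
First-order condition: 79.5 − 12q_i − 3Σ_{j≠i} q_j = 0.
In a symmetric equilibrium every fishing fleet chooses the same q, so Σ_{j≠i} q_j = 4q. The condition becomes 79.5 − 24q = 0, giving q = 79.5/24 = 3.3125.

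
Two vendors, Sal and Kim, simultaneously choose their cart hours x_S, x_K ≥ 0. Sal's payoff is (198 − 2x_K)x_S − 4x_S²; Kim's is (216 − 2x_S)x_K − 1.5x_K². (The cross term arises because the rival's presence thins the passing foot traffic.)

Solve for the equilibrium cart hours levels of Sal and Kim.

8.1, 66.6

Expanding Sal's payoff: 198x_S − 2x_Kx_S − 4x_S².
∂π/∂x_S = 198 − 2x_K − 8x_S = 0, so x_S = 24.75 − 0.25x_K.
Likewise for Kim: x_K = 72 − (2/3)x_S.
Substituting the second reaction function into the first: x_S = 24.75 − 0.25(72 − (2/3)x_S), which gives (5/6)x_S = 6.75 ⇒ x_S = 8.1.
Then x_K = 72 − (2/3)·8.1 = 66.6.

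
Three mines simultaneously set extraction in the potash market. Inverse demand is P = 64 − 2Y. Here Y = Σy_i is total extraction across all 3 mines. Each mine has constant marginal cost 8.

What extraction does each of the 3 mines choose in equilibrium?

7

A representative mine's profit is π_i = y_i(64 − 2Y) − 8y_i, with Y = y_i + Σ_{j≠i} y_j.
First-order condition: 56 − 4y_i − 2Σ_{j≠i} y_j = 0.
With identical mines, set every y_j = y: then 56 − 4y − 4y = 0, i.e. y = 56/8 = 7.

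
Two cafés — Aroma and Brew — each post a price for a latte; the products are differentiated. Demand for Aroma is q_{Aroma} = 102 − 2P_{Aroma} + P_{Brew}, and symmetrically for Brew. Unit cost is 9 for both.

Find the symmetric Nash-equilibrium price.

Aroma's profit: π = (P_{Aroma} − 9)(102 − 2P_{Aroma} + P_{Brew}).
∂π/∂P_{Aroma} = 120 − 4P_{Aroma} + P_{Brew} = 0 ⇒ P_{Aroma} = 30 + 0.25P_{Brew}.
The game is symmetric, so in equilibrium P_{Brew} = P_{Aroma}: the reaction function gives 0.75P_{Aroma} = 30, hence P_{Aroma} = 40.

40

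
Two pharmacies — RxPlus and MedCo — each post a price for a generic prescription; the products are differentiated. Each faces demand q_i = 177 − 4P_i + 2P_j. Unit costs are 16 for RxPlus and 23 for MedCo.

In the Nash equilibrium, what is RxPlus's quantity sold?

100.4

RxPlus's profit: π = (P_{RxPlus} − 16)(177 − 4P_{RxPlus} + 2P_{MedCo}).
∂π/∂P_{RxPlus} = 241 − 8P_{RxPlus} + 2P_{MedCo} = 0 ⇒ P_{RxPlus} = 30.125 + 0.25P_{MedCo}.
Similarly P_{MedCo} = 33.625 + 0.25P_{RxPlus}.
Plugging P_{MedCo} into RxPlus's best response: P_{RxPlus} = 30.125 + 0.25(33.625 + 0.25P_{RxPlus}) ⇒ 0.9375P_{RxPlus} = 1233/32, so P_{RxPlus} = 41.1.
Then P_{MedCo} = 33.625 + 0.25·41.1 = 43.9.
q_{RxPlus} = 177 − 4·41.1 + 2·43.9 = 100.4.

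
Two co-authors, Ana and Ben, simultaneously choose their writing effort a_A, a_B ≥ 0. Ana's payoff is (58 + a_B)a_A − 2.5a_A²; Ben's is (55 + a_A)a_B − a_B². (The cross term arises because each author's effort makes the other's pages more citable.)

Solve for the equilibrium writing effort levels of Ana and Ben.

Expanding Ana's payoff: 58a_A + a_Ba_A − 2.5a_A².
∂π/∂a_A = 58 + a_B − 5a_A = 0, so a_A = 11.6 + 0.2a_B.
Likewise for Ben: a_B = 27.5 + 0.5a_A.
Substituting the second reaction function into the first: a_A = 11.6 + 0.2(27.5 + 0.5a_A), which gives 0.9a_A = 17.1 ⇒ a_A = 19.
Then a_B = 27.5 + 0.5·19 = 37.

19, 37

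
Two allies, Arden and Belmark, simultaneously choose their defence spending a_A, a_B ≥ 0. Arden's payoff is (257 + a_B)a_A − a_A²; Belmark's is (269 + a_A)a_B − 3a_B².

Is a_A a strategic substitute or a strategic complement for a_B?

Expanding Arden's payoff: 257a_A + a_Ba_A − a_A².
∂π/∂a_A = 257 + a_B − 2a_A = 0, so a_A = 128.5 + 0.5a_B.
The best-response slope da_A/da_B = 0.5 > 0: the reaction function is upward-sloping, so the choices are strategic complements.

strategic complements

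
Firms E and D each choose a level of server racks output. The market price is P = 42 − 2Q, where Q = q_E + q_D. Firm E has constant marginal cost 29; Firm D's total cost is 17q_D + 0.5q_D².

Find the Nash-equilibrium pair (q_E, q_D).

Firm E's profit: π = q_E(42 − 2(q_E + q_D)) − 29q_E.
∂π/∂q_E = 13 − 4q_E − 2q_D = 0, so q_E = 3.25 − 0.5q_D.
For D: ∂π/∂q_D = 25 − 5q_D − 2q_E = 0 ⇒ q_D = 5 − 0.4q_E.
Solving the two reaction functions simultaneously: (1 − (−0.5)(−0.4))q_E = 3.25 − 0.5·5, so 0.8q_E = 0.75 and q_E = 0.9375.
Then q_D = 5 − 0.4·0.9375 = 4.625.

0.9375, 4.625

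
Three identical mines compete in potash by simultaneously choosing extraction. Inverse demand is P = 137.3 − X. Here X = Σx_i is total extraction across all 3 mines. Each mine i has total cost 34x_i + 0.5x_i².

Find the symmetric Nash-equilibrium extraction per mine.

20.66

A representative mine's profit is π_i = x_i(137.3 − X) − 34x_i − 0.5x_i², with X = x_i + Σ_{j≠i} x_j.
First-order condition: 103.3 − 3x_i − Σ_{j≠i} x_j = 0.
With identical mines, set every x_j = x: then 103.3 − 3x − 2x = 0, i.e. x = 103.3/5 = 20.66.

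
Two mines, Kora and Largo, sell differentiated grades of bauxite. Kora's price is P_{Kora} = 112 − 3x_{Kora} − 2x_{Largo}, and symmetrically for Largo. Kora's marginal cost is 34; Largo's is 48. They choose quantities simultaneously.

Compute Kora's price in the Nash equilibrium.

Mine Kora's profit: π = x_{Kora}(112 − 3x_{Kora} − 2x_{Largo}) − 34x_{Kora}.
∂π/∂x_{Kora} = 78 − 6x_{Kora} − 2x_{Largo} = 0 ⇒ x_{Kora} = 13 − (1/3)x_{Largo}.
Similarly x_{Largo} = 32/3 − (1/3)x_{Kora}.
Solving the two reaction functions simultaneously: (1 − (−1/3)(−1/3))x_{Kora} = 13 − (1/3)·(32/3), so (8/9)x_{Kora} = 85/9 and x_{Kora} = 10.625.
Then x_{Largo} = 32/3 − (1/3)·10.625 = 7.125.
P_{Kora} = 112 − 3·10.625 − 2·7.125 = 65.875.

65.875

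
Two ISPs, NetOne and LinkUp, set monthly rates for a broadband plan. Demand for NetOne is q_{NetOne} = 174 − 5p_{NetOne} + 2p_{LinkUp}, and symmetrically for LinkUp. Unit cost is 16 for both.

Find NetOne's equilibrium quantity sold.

NetOne's profit: π = (p_{NetOne} − 16)(174 − 5p_{NetOne} + 2p_{LinkUp}).
∂π/∂p_{NetOne} = 254 − 10p_{NetOne} + 2p_{LinkUp} = 0 ⇒ p_{NetOne} = 25.4 + 0.2p_{LinkUp}.
By symmetry p_{LinkUp} = p_{NetOne}; substituting into the reaction function, 0.8p_{NetOne} = 25.4 and p_{NetOne} = 31.75.
q_{NetOne} = 174 − 5·31.75 + 2·31.75 = 78.75.

78.75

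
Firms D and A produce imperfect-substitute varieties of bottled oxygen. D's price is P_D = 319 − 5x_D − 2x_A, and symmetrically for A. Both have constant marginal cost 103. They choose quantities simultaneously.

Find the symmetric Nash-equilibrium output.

Firm D's profit: π = x_D(319 − 5x_D − 2x_A) − 103x_D.
∂π/∂x_D = 216 − 10x_D − 2x_A = 0 ⇒ x_D = 21.6 − 0.2x_A.
By symmetry x_A = x_D; substituting into the reaction function, 1.2x_D = 21.6 and x_D = 18.

18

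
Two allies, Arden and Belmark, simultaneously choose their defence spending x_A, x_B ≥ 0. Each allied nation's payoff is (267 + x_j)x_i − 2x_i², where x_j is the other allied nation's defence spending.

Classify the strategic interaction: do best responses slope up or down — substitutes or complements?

Arden's payoff is (267 + x_B)x_A − 2x_A².
∂π/∂x_A = 267 + x_B − 4x_A = 0, so x_A = 66.75 + 0.25x_B.
The best-response slope dx_A/dx_B = 0.25 > 0: the reaction function is upward-sloping, so the choices are strategic complements.

strategic complements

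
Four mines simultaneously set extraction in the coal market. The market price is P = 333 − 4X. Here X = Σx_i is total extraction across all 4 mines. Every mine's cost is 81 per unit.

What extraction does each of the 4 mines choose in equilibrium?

12.6

A representative mine's profit is π_i = x_i(333 − 4X) − 81x_i, with X = x_i + Σ_{j≠i} x_j.
First-order condition: 252 − 8x_i − 4Σ_{j≠i} x_j = 0.
In a symmetric equilibrium every mine chooses the same x, so Σ_{j≠i} x_j = 3x. The condition becomes 252 − 20x = 0, giving x = 252/20 = 12.6.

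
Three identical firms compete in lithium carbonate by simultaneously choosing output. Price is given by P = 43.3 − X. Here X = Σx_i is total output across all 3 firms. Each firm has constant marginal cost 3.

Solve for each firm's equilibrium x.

A representative firm's profit is π_i = x_i(43.3 − X) − 3x_i, with X = x_i + Σ_{j≠i} x_j.
First-order condition: 40.3 − 2x_i − Σ_{j≠i} x_j = 0.
In a symmetric equilibrium every firm chooses the same x, so Σ_{j≠i} x_j = 2x. The condition becomes 40.3 − 4x = 0, giving x = 40.3/4 = 10.075.

10.075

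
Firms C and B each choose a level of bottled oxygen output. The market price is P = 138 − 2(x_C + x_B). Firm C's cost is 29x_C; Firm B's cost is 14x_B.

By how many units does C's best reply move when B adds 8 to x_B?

-4

Firm C's profit: π = x_C(138 − 2(x_C + x_B)) − 29x_C.
∂π/∂x_C = 109 − 4x_C − 2x_B = 0, so x_C = 27.25 − 0.5x_B.
The reaction-function slope is −0.5, so an 8-unit rise in x_B moves x_C by −0.5 × 8 = −4. C's best response falls — the actions are strategic substitutes.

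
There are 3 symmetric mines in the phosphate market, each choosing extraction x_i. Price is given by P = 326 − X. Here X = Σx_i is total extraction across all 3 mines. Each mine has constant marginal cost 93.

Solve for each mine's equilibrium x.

A representative mine's profit is π_i = x_i(326 − X) − 93x_i, with X = x_i + Σ_{j≠i} x_j.
First-order condition: 233 − 2x_i − Σ_{j≠i} x_j = 0.
Imposing symmetry (x_j = x for all j) turns Σ_{j≠i} x_j into 2x, so 233 = 4x and x = 58.25.

58.25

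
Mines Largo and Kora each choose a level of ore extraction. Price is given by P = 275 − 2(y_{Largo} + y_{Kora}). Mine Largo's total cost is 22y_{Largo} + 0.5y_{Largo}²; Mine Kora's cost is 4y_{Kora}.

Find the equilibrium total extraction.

Mine Largo's profit: π = y_{Largo}(275 − 2(y_{Largo} + y_{Kora})) − 22y_{Largo} − 0.5y_{Largo}².
∂π/∂y_{Largo} = 253 − 5y_{Largo} − 2y_{Kora} = 0, so y_{Largo} = 50.6 − 0.4y_{Kora}.
For Kora: ∂π/∂y_{Kora} = 271 − 4y_{Kora} − 2y_{Largo} = 0 ⇒ y_{Kora} = 67.75 − 0.5y_{Largo}.
Solving the two reaction functions simultaneously: (1 − (−0.4)(−0.5))y_{Largo} = 50.6 − 0.4·67.75, so 0.8y_{Largo} = 23.5 and y_{Largo} = 29.375.
Then y_{Kora} = 67.75 − 0.5·29.375 = 53.0625.
Total extraction: 29.375 + 53.0625 = 82.4375.

82.4375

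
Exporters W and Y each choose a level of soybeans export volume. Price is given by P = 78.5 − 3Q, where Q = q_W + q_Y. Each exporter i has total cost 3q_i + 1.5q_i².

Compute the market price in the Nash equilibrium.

Exporter W's profit: π = q_W(78.5 − 3(q_W + q_Y)) − 3q_W − 1.5q_W².
∂π/∂q_W = 75.5 − 9q_W − 3q_Y = 0, so q_W = 151/18 − (1/3)q_Y.
The game is symmetric, so in equilibrium q_Y = q_W: the reaction function gives (4/3)q_W = 151/18, hence q_W = 151/24.
Equilibrium price: P = 78.5 − 3·(151/12) = 40.75.

40.75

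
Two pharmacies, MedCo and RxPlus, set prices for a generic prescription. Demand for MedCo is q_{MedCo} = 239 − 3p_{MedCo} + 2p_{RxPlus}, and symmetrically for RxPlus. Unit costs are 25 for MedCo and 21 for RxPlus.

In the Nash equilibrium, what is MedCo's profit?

8347.6875

MedCo's profit: π = (p_{MedCo} − 25)(239 − 3p_{MedCo} + 2p_{RxPlus}).
∂π/∂p_{MedCo} = 314 − 6p_{MedCo} + 2p_{RxPlus} = 0 ⇒ p_{MedCo} = 157/3 + (1/3)p_{RxPlus}.
Similarly p_{RxPlus} = 151/3 + (1/3)p_{MedCo}.
Substituting the second reaction function into the first: p_{MedCo} = 157/3 + (1/3)(151/3 + (1/3)p_{MedCo}), which gives (8/9)p_{MedCo} = 622/9 ⇒ p_{MedCo} = 77.75.
Then p_{RxPlus} = 151/3 + (1/3)·77.75 = 76.25.
q_{MedCo} = 239 − 3·77.75 + 2·76.25 = 158.25.
Profit = (77.75 − 25)·158.25 = 8347.6875.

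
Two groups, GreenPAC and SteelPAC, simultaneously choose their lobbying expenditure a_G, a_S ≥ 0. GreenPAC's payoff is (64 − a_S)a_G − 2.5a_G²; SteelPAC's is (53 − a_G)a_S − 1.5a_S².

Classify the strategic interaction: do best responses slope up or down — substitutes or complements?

Expanding GreenPAC's payoff: 64a_G − a_Sa_G − 2.5a_G².
∂π/∂a_G = 64 − a_S − 5a_G = 0, so a_G = 12.8 − 0.2a_S.
The best-response slope da_G/da_S = −0.2 < 0: the reaction function is downward-sloping, so the choices are strategic substitutes.

strategic substitutes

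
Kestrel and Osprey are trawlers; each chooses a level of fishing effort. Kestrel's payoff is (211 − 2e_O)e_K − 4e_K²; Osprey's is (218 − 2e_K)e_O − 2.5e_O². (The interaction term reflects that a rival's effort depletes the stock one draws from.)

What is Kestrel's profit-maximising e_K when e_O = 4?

Expanding Kestrel's payoff: 211e_K − 2e_Oe_K − 4e_K².
∂π/∂e_K = 211 − 2e_O − 8e_K = 0, so e_K = 26.375 − 0.25e_O.
At e_O = 4: e_K = 26.375 − 0.25·4 = 25.375.

25.375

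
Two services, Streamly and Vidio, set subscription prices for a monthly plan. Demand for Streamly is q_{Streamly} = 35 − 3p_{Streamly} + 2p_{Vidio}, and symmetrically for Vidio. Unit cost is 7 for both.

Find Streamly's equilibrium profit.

147

Streamly's profit: π = (p_{Streamly} − 7)(35 − 3p_{Streamly} + 2p_{Vidio}).
∂π/∂p_{Streamly} = 56 − 6p_{Streamly} + 2p_{Vidio} = 0 ⇒ p_{Streamly} = 28/3 + (1/3)p_{Vidio}.
By symmetry p_{Vidio} = p_{Streamly}; substituting into the reaction function, (2/3)p_{Streamly} = 28/3 and p_{Streamly} = 14.
q_{Streamly} = 35 − 3·14 + 2·14 = 21.
Profit = (14 − 7)·21 = 147.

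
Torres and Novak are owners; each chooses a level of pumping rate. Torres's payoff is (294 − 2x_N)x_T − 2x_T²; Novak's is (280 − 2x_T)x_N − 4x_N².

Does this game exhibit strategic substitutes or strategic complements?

strategic substitutes

Expanding Torres's payoff: 294x_T − 2x_Nx_T − 2x_T².
∂π/∂x_T = 294 − 2x_N − 4x_T = 0, so x_T = 73.5 − 0.5x_N.
The best-response slope dx_T/dx_N = −0.5 < 0: the reaction function is downward-sloping, so the choices are strategic substitutes.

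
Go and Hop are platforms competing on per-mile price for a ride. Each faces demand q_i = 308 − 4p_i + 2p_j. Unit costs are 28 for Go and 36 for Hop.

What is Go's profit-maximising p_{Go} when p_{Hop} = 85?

Go's profit: π = (p_{Go} − 28)(308 − 4p_{Go} + 2p_{Hop}).
∂π/∂p_{Go} = 420 − 8p_{Go} + 2p_{Hop} = 0 ⇒ p_{Go} = 52.5 + 0.25p_{Hop}.
At p_{Hop} = 85: p_{Go} = 52.5 + 0.25·85 = 73.75.

73.75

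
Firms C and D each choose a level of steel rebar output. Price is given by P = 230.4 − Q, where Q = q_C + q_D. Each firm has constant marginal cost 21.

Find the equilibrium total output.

139.6

Firm C's profit: π = q_C(230.4 − (q_C + q_D)) − 21q_C.
∂π/∂q_C = 209.4 − 2q_C − q_D = 0, so q_C = 104.7 − 0.5q_D.
Setting q_C = q_D in the reaction function: q_C = 104.7 − 0.5q_C, so q_C = 104.7 / 1.5 = 69.8.
Total output: 69.8 + 69.8 = 139.6.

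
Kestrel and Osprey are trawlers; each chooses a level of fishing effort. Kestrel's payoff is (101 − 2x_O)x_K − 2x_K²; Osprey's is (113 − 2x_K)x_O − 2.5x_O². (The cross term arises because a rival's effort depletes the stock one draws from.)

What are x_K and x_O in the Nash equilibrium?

17.4375, 15.625

Expanding Kestrel's payoff: 101x_K − 2x_Ox_K − 2x_K².
∂π/∂x_K = 101 − 2x_O − 4x_K = 0, so x_K = 25.25 − 0.5x_O.
Likewise for Osprey: x_O = 22.6 − 0.4x_K.
Plugging x_O into Kestrel's best response: x_K = 25.25 − 0.5(22.6 − 0.4x_K) ⇒ 0.8x_K = 13.95, so x_K = 17.4375.
Then x_O = 22.6 − 0.4·17.4375 = 15.625.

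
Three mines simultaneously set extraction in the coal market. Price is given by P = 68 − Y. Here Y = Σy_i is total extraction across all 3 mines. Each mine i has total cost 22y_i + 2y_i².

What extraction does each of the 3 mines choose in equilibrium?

5.75

A representative mine's profit is π_i = y_i(68 − Y) − 22y_i − 2y_i², with Y = y_i + Σ_{j≠i} y_j.
First-order condition: 46 − 6y_i − Σ_{j≠i} y_j = 0.
In a symmetric equilibrium every mine chooses the same y, so Σ_{j≠i} y_j = 2y. The condition becomes 46 − 8y = 0, giving y = 46/8 = 5.75.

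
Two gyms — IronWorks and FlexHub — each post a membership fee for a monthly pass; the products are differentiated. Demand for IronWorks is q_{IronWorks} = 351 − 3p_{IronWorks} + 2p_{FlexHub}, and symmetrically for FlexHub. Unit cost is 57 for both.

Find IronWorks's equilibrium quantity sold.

220.5

IronWorks's profit: π = (p_{IronWorks} − 57)(351 − 3p_{IronWorks} + 2p_{FlexHub}).
∂π/∂p_{IronWorks} = 522 − 6p_{IronWorks} + 2p_{FlexHub} = 0 ⇒ p_{IronWorks} = 87 + (1/3)p_{FlexHub}.
By symmetry p_{FlexHub} = p_{IronWorks}; substituting into the reaction function, (2/3)p_{IronWorks} = 87 and p_{IronWorks} = 130.5.
q_{IronWorks} = 351 − 3·130.5 + 2·130.5 = 220.5.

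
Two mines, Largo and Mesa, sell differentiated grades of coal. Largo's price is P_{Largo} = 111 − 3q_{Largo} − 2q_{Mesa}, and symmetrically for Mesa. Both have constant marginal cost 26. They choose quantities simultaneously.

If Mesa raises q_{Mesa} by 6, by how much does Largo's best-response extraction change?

-2

Mine Largo's profit: π = q_{Largo}(111 − 3q_{Largo} − 2q_{Mesa}) − 26q_{Largo}.
∂π/∂q_{Largo} = 85 − 6q_{Largo} − 2q_{Mesa} = 0 ⇒ q_{Largo} = 85/6 − (1/3)q_{Mesa}.
The reaction-function slope is −1/3, so a 6-unit rise in q_{Mesa} moves q_{Largo} by −1/3 × 6 = −2. Largo's best response falls — the actions are strategic substitutes.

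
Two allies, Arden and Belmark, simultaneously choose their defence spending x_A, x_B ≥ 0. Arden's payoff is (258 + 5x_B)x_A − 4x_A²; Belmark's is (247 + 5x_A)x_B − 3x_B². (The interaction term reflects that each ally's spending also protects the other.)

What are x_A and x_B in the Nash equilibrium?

Expanding Arden's payoff: 258x_A + 5x_Bx_A − 4x_A².
∂π/∂x_A = 258 + 5x_B − 8x_A = 0, so x_A = 32.25 + 0.625x_B.
Likewise for Belmark: x_B = 247/6 + (5/6)x_A.
Solving the two reaction functions simultaneously: (1 − (0.625)(5/6))x_A = 32.25 + 0.625·(247/6), so (23/48)x_A = 2783/48 and x_A = 121.
Then x_B = 247/6 + (5/6)·121 = 142.

121, 142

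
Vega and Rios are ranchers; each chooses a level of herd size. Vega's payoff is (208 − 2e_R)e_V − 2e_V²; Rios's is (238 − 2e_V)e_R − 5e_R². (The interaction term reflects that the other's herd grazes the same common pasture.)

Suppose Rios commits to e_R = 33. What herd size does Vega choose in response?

Expanding Vega's payoff: 208e_V − 2e_Re_V − 2e_V².
∂π/∂e_V = 208 − 2e_R − 4e_V = 0, so e_V = 52 − 0.5e_R.
At e_R = 33: e_V = 52 − 0.5·33 = 35.5.

35.5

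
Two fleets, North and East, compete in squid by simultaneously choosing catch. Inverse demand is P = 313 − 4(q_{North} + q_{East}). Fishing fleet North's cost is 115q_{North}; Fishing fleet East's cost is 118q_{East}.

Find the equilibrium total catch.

Fishing fleet North's profit: π = q_{North}(313 − 4(q_{North} + q_{East})) − 115q_{North}.
∂π/∂q_{North} = 198 − 8q_{North} − 4q_{East} = 0, so q_{North} = 24.75 − 0.5q_{East}.
By the same steps for East: q_{East} = 24.375 − 0.5q_{North}.
Solving the two reaction functions simultaneously: (1 − (−0.5)(−0.5))q_{North} = 24.75 − 0.5·24.375, so 0.75q_{North} = 12.5625 and q_{North} = 16.75.
Then q_{East} = 24.375 − 0.5·16.75 = 16.
Total catch: 16.75 + 16 = 32.75.

32.75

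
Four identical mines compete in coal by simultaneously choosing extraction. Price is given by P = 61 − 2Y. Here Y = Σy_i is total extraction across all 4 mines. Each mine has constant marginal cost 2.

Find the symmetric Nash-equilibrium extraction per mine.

5.9

A representative mine's profit is π_i = y_i(61 − 2Y) − 2y_i, with Y = y_i + Σ_{j≠i} y_j.
First-order condition: 59 − 4y_i − 2Σ_{j≠i} y_j = 0.
With identical mines, set every y_j = y: then 59 − 4y − 6y = 0, i.e. y = 59/10 = 5.9.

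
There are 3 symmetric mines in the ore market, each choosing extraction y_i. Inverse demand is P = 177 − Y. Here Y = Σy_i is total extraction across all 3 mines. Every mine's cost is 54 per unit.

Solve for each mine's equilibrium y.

30.75

A representative mine's profit is π_i = y_i(177 − Y) − 54y_i, with Y = y_i + Σ_{j≠i} y_j.
First-order condition: 123 − 2y_i − Σ_{j≠i} y_j = 0.
Imposing symmetry (y_j = y for all j) turns Σ_{j≠i} y_j into 2y, so 123 = 4y and y = 30.75.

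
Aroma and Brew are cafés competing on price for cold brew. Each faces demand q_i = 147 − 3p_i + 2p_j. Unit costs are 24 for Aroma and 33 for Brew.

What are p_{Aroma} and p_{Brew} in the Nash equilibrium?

Aroma's profit: π = (p_{Aroma} − 24)(147 − 3p_{Aroma} + 2p_{Brew}).
∂π/∂p_{Aroma} = 219 − 6p_{Aroma} + 2p_{Brew} = 0 ⇒ p_{Aroma} = 36.5 + (1/3)p_{Brew}.
Similarly p_{Brew} = 41 + (1/3)p_{Aroma}.
Plugging p_{Brew} into Aroma's best response: p_{Aroma} = 36.5 + (1/3)(41 + (1/3)p_{Aroma}) ⇒ (8/9)p_{Aroma} = 301/6, so p_{Aroma} = 56.4375.
Then p_{Brew} = 41 + (1/3)·56.4375 = 59.8125.

56.4375, 59.8125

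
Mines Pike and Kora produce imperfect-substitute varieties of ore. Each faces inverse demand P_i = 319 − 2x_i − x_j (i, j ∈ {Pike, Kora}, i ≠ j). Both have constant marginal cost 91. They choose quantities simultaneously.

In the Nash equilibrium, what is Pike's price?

Mine Pike's profit: π = x_{Pike}(319 − 2x_{Pike} − x_{Kora}) − 91x_{Pike}.
∂π/∂x_{Pike} = 228 − 4x_{Pike} − x_{Kora} = 0 ⇒ x_{Pike} = 57 − 0.25x_{Kora}.
Setting x_{Pike} = x_{Kora} in the reaction function: x_{Pike} = 57 − 0.25x_{Pike}, so x_{Pike} = 57 / 1.25 = 45.6.
P_{Pike} = 319 − 2·45.6 − 45.6 = 182.2.

182.2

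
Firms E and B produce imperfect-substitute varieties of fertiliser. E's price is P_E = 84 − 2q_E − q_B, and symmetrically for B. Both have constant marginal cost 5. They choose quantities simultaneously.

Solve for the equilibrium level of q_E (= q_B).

Firm E's profit: π = q_E(84 − 2q_E − q_B) − 5q_E.
∂π/∂q_E = 79 − 4q_E − q_B = 0 ⇒ q_E = 19.75 − 0.25q_B.
Setting q_E = q_B in the reaction function: q_E = 19.75 − 0.25q_E, so q_E = 19.75 / 1.25 = 15.8.

15.8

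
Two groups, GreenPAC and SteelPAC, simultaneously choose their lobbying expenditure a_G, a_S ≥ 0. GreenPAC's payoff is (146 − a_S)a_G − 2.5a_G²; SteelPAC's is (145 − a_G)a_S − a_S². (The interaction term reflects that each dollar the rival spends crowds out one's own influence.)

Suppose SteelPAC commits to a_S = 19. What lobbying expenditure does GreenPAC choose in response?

25.4

Expanding GreenPAC's payoff: 146a_G − a_Sa_G − 2.5a_G².
∂π/∂a_G = 146 − a_S − 5a_G = 0, so a_G = 29.2 − 0.2a_S.
At a_S = 19: a_G = 29.2 − 0.2·19 = 25.4.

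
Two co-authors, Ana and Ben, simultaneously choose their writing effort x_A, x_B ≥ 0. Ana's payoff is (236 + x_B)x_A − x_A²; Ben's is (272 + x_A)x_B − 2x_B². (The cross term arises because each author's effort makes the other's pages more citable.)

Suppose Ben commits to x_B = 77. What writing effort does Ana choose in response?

Expanding Ana's payoff: 236x_A + x_Bx_A − x_A².
∂π/∂x_A = 236 + x_B − 2x_A = 0, so x_A = 118 + 0.5x_B.
At x_B = 77: x_A = 118 + 0.5·77 = 156.5.

156.5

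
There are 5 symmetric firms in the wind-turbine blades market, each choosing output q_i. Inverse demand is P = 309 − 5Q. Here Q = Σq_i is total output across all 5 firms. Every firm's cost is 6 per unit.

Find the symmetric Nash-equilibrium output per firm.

10.1

A representative firm's profit is π_i = q_i(309 − 5Q) − 6q_i, with Q = q_i + Σ_{j≠i} q_j.
First-order condition: 303 − 10q_i − 5Σ_{j≠i} q_j = 0.
With identical firms, set every q_j = q: then 303 − 10q − 20q = 0, i.e. q = 303/30 = 10.1.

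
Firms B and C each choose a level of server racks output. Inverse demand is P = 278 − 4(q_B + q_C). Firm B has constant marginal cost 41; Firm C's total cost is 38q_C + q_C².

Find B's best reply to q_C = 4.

27.625

Firm B's profit: π = q_B(278 − 4(q_B + q_C)) − 41q_B.
∂π/∂q_B = 237 − 8q_B − 4q_C = 0, so q_B = 29.625 − 0.5q_C.
At q_C = 4: q_B = 29.625 − 0.5·4 = 27.625.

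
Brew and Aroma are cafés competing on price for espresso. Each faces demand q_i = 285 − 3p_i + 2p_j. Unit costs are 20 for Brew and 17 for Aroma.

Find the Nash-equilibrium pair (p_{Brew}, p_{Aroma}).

Brew's profit: π = (p_{Brew} − 20)(285 − 3p_{Brew} + 2p_{Aroma}).
∂π/∂p_{Brew} = 345 − 6p_{Brew} + 2p_{Aroma} = 0 ⇒ p_{Brew} = 57.5 + (1/3)p_{Aroma}.
Similarly p_{Aroma} = 56 + (1/3)p_{Brew}.
Solving the two reaction functions simultaneously: (1 − (1/3)(1/3))p_{Brew} = 57.5 + (1/3)·56, so (8/9)p_{Brew} = 457/6 and p_{Brew} = 85.6875.
Then p_{Aroma} = 56 + (1/3)·85.6875 = 84.5625.

85.6875, 84.5625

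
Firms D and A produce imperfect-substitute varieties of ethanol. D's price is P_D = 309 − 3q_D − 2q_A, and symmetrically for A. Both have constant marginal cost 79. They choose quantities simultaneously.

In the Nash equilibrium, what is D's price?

165.25

Firm D's profit: π = q_D(309 − 3q_D − 2q_A) − 79q_D.
∂π/∂q_D = 230 − 6q_D − 2q_A = 0 ⇒ q_D = 115/3 − (1/3)q_A.
Setting q_D = q_A in the reaction function: q_D = 115/3 − (1/3)q_D, so q_D = (115/3) / (4/3) = 28.75.
P_D = 309 − 3·28.75 − 2·28.75 = 165.25.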